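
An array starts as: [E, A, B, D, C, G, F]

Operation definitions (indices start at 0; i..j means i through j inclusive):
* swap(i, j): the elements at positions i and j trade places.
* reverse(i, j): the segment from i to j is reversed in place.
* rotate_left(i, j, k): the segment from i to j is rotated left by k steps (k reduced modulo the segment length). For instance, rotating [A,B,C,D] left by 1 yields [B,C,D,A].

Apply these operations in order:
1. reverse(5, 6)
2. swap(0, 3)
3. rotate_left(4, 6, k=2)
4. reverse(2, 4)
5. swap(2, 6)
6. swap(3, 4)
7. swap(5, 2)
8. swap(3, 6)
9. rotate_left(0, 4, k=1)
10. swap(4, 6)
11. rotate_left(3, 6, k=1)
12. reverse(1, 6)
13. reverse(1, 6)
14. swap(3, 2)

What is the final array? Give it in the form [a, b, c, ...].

After 1 (reverse(5, 6)): [E, A, B, D, C, F, G]
After 2 (swap(0, 3)): [D, A, B, E, C, F, G]
After 3 (rotate_left(4, 6, k=2)): [D, A, B, E, G, C, F]
After 4 (reverse(2, 4)): [D, A, G, E, B, C, F]
After 5 (swap(2, 6)): [D, A, F, E, B, C, G]
After 6 (swap(3, 4)): [D, A, F, B, E, C, G]
After 7 (swap(5, 2)): [D, A, C, B, E, F, G]
After 8 (swap(3, 6)): [D, A, C, G, E, F, B]
After 9 (rotate_left(0, 4, k=1)): [A, C, G, E, D, F, B]
After 10 (swap(4, 6)): [A, C, G, E, B, F, D]
After 11 (rotate_left(3, 6, k=1)): [A, C, G, B, F, D, E]
After 12 (reverse(1, 6)): [A, E, D, F, B, G, C]
After 13 (reverse(1, 6)): [A, C, G, B, F, D, E]
After 14 (swap(3, 2)): [A, C, B, G, F, D, E]

Answer: [A, C, B, G, F, D, E]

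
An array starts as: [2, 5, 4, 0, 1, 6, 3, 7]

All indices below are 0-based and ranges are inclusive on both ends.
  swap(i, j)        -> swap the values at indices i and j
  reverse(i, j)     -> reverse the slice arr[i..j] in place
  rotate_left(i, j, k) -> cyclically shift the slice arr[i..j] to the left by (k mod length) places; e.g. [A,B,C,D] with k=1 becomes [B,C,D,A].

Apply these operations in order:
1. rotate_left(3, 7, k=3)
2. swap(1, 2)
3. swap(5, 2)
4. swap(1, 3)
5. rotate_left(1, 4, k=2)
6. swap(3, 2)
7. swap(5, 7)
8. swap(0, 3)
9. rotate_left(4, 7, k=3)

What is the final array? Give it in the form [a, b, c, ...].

After 1 (rotate_left(3, 7, k=3)): [2, 5, 4, 3, 7, 0, 1, 6]
After 2 (swap(1, 2)): [2, 4, 5, 3, 7, 0, 1, 6]
After 3 (swap(5, 2)): [2, 4, 0, 3, 7, 5, 1, 6]
After 4 (swap(1, 3)): [2, 3, 0, 4, 7, 5, 1, 6]
After 5 (rotate_left(1, 4, k=2)): [2, 4, 7, 3, 0, 5, 1, 6]
After 6 (swap(3, 2)): [2, 4, 3, 7, 0, 5, 1, 6]
After 7 (swap(5, 7)): [2, 4, 3, 7, 0, 6, 1, 5]
After 8 (swap(0, 3)): [7, 4, 3, 2, 0, 6, 1, 5]
After 9 (rotate_left(4, 7, k=3)): [7, 4, 3, 2, 5, 0, 6, 1]

Answer: [7, 4, 3, 2, 5, 0, 6, 1]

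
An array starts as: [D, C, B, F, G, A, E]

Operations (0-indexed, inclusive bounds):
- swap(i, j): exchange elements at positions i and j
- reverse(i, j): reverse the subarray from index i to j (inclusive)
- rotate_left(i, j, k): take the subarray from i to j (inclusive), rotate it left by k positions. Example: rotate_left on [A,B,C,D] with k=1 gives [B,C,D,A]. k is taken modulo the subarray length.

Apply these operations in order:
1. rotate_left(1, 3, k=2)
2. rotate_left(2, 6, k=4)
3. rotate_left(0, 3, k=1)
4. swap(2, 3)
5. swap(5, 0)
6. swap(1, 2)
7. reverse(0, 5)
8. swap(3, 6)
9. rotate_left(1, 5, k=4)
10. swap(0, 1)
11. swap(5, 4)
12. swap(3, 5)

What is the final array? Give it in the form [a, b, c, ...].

After 1 (rotate_left(1, 3, k=2)): [D, F, C, B, G, A, E]
After 2 (rotate_left(2, 6, k=4)): [D, F, E, C, B, G, A]
After 3 (rotate_left(0, 3, k=1)): [F, E, C, D, B, G, A]
After 4 (swap(2, 3)): [F, E, D, C, B, G, A]
After 5 (swap(5, 0)): [G, E, D, C, B, F, A]
After 6 (swap(1, 2)): [G, D, E, C, B, F, A]
After 7 (reverse(0, 5)): [F, B, C, E, D, G, A]
After 8 (swap(3, 6)): [F, B, C, A, D, G, E]
After 9 (rotate_left(1, 5, k=4)): [F, G, B, C, A, D, E]
After 10 (swap(0, 1)): [G, F, B, C, A, D, E]
After 11 (swap(5, 4)): [G, F, B, C, D, A, E]
After 12 (swap(3, 5)): [G, F, B, A, D, C, E]

Answer: [G, F, B, A, D, C, E]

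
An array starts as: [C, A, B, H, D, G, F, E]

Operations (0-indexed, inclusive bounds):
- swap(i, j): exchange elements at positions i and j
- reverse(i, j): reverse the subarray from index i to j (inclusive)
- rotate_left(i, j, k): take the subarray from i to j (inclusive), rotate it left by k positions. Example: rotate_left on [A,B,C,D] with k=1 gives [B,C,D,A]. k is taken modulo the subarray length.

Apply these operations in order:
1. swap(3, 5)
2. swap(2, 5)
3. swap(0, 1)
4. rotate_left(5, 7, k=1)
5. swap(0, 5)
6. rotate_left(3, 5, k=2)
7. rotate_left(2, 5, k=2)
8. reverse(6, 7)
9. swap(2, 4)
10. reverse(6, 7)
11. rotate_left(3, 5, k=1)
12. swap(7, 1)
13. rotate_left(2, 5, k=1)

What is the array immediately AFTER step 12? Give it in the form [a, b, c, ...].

Answer: [F, B, H, G, A, D, E, C]

Derivation:
After 1 (swap(3, 5)): [C, A, B, G, D, H, F, E]
After 2 (swap(2, 5)): [C, A, H, G, D, B, F, E]
After 3 (swap(0, 1)): [A, C, H, G, D, B, F, E]
After 4 (rotate_left(5, 7, k=1)): [A, C, H, G, D, F, E, B]
After 5 (swap(0, 5)): [F, C, H, G, D, A, E, B]
After 6 (rotate_left(3, 5, k=2)): [F, C, H, A, G, D, E, B]
After 7 (rotate_left(2, 5, k=2)): [F, C, G, D, H, A, E, B]
After 8 (reverse(6, 7)): [F, C, G, D, H, A, B, E]
After 9 (swap(2, 4)): [F, C, H, D, G, A, B, E]
After 10 (reverse(6, 7)): [F, C, H, D, G, A, E, B]
After 11 (rotate_left(3, 5, k=1)): [F, C, H, G, A, D, E, B]
After 12 (swap(7, 1)): [F, B, H, G, A, D, E, C]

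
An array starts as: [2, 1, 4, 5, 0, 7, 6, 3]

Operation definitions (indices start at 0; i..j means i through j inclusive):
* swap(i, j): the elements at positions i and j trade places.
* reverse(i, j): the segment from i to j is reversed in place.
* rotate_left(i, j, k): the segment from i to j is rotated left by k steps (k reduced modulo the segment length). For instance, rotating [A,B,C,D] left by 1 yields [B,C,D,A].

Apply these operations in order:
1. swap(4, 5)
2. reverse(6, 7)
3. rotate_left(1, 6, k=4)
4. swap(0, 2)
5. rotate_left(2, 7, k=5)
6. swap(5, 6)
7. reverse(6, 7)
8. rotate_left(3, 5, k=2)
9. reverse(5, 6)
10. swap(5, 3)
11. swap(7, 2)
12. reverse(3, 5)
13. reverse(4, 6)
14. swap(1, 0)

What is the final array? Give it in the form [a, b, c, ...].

Answer: [0, 3, 4, 5, 1, 7, 2, 6]

Derivation:
After 1 (swap(4, 5)): [2, 1, 4, 5, 7, 0, 6, 3]
After 2 (reverse(6, 7)): [2, 1, 4, 5, 7, 0, 3, 6]
After 3 (rotate_left(1, 6, k=4)): [2, 0, 3, 1, 4, 5, 7, 6]
After 4 (swap(0, 2)): [3, 0, 2, 1, 4, 5, 7, 6]
After 5 (rotate_left(2, 7, k=5)): [3, 0, 6, 2, 1, 4, 5, 7]
After 6 (swap(5, 6)): [3, 0, 6, 2, 1, 5, 4, 7]
After 7 (reverse(6, 7)): [3, 0, 6, 2, 1, 5, 7, 4]
After 8 (rotate_left(3, 5, k=2)): [3, 0, 6, 5, 2, 1, 7, 4]
After 9 (reverse(5, 6)): [3, 0, 6, 5, 2, 7, 1, 4]
After 10 (swap(5, 3)): [3, 0, 6, 7, 2, 5, 1, 4]
After 11 (swap(7, 2)): [3, 0, 4, 7, 2, 5, 1, 6]
After 12 (reverse(3, 5)): [3, 0, 4, 5, 2, 7, 1, 6]
After 13 (reverse(4, 6)): [3, 0, 4, 5, 1, 7, 2, 6]
After 14 (swap(1, 0)): [0, 3, 4, 5, 1, 7, 2, 6]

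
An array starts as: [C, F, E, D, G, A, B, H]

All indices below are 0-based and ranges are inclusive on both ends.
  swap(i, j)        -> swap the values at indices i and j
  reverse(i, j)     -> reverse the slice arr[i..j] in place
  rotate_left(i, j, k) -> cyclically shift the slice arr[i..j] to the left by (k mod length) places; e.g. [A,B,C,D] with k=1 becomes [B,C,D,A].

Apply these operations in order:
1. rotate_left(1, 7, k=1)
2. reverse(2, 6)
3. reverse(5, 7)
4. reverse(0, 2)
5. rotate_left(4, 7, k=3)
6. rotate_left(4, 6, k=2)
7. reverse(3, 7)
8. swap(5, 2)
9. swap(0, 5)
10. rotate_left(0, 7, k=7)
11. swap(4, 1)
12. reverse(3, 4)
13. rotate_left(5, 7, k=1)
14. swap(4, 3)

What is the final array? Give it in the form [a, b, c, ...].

Answer: [B, D, E, G, C, H, F, A]

Derivation:
After 1 (rotate_left(1, 7, k=1)): [C, E, D, G, A, B, H, F]
After 2 (reverse(2, 6)): [C, E, H, B, A, G, D, F]
After 3 (reverse(5, 7)): [C, E, H, B, A, F, D, G]
After 4 (reverse(0, 2)): [H, E, C, B, A, F, D, G]
After 5 (rotate_left(4, 7, k=3)): [H, E, C, B, G, A, F, D]
After 6 (rotate_left(4, 6, k=2)): [H, E, C, B, F, G, A, D]
After 7 (reverse(3, 7)): [H, E, C, D, A, G, F, B]
After 8 (swap(5, 2)): [H, E, G, D, A, C, F, B]
After 9 (swap(0, 5)): [C, E, G, D, A, H, F, B]
After 10 (rotate_left(0, 7, k=7)): [B, C, E, G, D, A, H, F]
After 11 (swap(4, 1)): [B, D, E, G, C, A, H, F]
After 12 (reverse(3, 4)): [B, D, E, C, G, A, H, F]
After 13 (rotate_left(5, 7, k=1)): [B, D, E, C, G, H, F, A]
After 14 (swap(4, 3)): [B, D, E, G, C, H, F, A]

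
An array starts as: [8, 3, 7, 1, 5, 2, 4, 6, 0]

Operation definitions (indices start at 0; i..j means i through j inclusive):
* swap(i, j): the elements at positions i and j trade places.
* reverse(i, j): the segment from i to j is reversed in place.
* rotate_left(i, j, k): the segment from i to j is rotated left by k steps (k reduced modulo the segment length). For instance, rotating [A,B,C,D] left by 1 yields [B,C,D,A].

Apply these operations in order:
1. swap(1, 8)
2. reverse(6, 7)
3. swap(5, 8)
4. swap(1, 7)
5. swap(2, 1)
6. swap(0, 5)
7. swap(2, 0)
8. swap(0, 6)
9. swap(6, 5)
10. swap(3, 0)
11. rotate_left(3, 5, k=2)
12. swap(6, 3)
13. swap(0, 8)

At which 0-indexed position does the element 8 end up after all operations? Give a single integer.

After 1 (swap(1, 8)): [8, 0, 7, 1, 5, 2, 4, 6, 3]
After 2 (reverse(6, 7)): [8, 0, 7, 1, 5, 2, 6, 4, 3]
After 3 (swap(5, 8)): [8, 0, 7, 1, 5, 3, 6, 4, 2]
After 4 (swap(1, 7)): [8, 4, 7, 1, 5, 3, 6, 0, 2]
After 5 (swap(2, 1)): [8, 7, 4, 1, 5, 3, 6, 0, 2]
After 6 (swap(0, 5)): [3, 7, 4, 1, 5, 8, 6, 0, 2]
After 7 (swap(2, 0)): [4, 7, 3, 1, 5, 8, 6, 0, 2]
After 8 (swap(0, 6)): [6, 7, 3, 1, 5, 8, 4, 0, 2]
After 9 (swap(6, 5)): [6, 7, 3, 1, 5, 4, 8, 0, 2]
After 10 (swap(3, 0)): [1, 7, 3, 6, 5, 4, 8, 0, 2]
After 11 (rotate_left(3, 5, k=2)): [1, 7, 3, 4, 6, 5, 8, 0, 2]
After 12 (swap(6, 3)): [1, 7, 3, 8, 6, 5, 4, 0, 2]
After 13 (swap(0, 8)): [2, 7, 3, 8, 6, 5, 4, 0, 1]

Answer: 3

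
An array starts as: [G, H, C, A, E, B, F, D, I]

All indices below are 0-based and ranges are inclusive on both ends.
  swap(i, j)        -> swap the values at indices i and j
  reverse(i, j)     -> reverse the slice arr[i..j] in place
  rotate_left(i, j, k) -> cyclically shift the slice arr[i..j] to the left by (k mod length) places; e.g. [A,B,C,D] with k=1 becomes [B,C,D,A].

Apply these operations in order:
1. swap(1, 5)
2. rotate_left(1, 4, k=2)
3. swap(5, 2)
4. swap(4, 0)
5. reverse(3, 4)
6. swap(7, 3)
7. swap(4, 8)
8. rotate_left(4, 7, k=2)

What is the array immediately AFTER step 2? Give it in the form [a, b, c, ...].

Answer: [G, A, E, B, C, H, F, D, I]

Derivation:
After 1 (swap(1, 5)): [G, B, C, A, E, H, F, D, I]
After 2 (rotate_left(1, 4, k=2)): [G, A, E, B, C, H, F, D, I]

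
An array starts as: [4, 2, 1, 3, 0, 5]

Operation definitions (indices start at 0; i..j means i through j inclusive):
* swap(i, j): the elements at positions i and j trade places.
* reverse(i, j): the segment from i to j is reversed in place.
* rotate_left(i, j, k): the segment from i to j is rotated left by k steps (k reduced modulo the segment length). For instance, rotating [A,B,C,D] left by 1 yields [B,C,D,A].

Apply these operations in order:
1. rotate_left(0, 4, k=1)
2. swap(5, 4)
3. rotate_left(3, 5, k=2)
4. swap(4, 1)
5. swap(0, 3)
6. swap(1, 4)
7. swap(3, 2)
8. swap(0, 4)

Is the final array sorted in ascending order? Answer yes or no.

After 1 (rotate_left(0, 4, k=1)): [2, 1, 3, 0, 4, 5]
After 2 (swap(5, 4)): [2, 1, 3, 0, 5, 4]
After 3 (rotate_left(3, 5, k=2)): [2, 1, 3, 4, 0, 5]
After 4 (swap(4, 1)): [2, 0, 3, 4, 1, 5]
After 5 (swap(0, 3)): [4, 0, 3, 2, 1, 5]
After 6 (swap(1, 4)): [4, 1, 3, 2, 0, 5]
After 7 (swap(3, 2)): [4, 1, 2, 3, 0, 5]
After 8 (swap(0, 4)): [0, 1, 2, 3, 4, 5]

Answer: yes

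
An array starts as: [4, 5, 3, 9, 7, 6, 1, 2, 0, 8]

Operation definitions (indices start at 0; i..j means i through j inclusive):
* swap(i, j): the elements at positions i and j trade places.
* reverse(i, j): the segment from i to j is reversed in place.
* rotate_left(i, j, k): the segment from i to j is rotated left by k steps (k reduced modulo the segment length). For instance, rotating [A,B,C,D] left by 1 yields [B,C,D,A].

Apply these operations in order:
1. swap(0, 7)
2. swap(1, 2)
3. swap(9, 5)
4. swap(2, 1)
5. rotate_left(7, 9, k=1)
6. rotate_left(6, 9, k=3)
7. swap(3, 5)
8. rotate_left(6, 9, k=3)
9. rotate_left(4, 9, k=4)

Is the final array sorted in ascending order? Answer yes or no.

After 1 (swap(0, 7)): [2, 5, 3, 9, 7, 6, 1, 4, 0, 8]
After 2 (swap(1, 2)): [2, 3, 5, 9, 7, 6, 1, 4, 0, 8]
After 3 (swap(9, 5)): [2, 3, 5, 9, 7, 8, 1, 4, 0, 6]
After 4 (swap(2, 1)): [2, 5, 3, 9, 7, 8, 1, 4, 0, 6]
After 5 (rotate_left(7, 9, k=1)): [2, 5, 3, 9, 7, 8, 1, 0, 6, 4]
After 6 (rotate_left(6, 9, k=3)): [2, 5, 3, 9, 7, 8, 4, 1, 0, 6]
After 7 (swap(3, 5)): [2, 5, 3, 8, 7, 9, 4, 1, 0, 6]
After 8 (rotate_left(6, 9, k=3)): [2, 5, 3, 8, 7, 9, 6, 4, 1, 0]
After 9 (rotate_left(4, 9, k=4)): [2, 5, 3, 8, 1, 0, 7, 9, 6, 4]

Answer: no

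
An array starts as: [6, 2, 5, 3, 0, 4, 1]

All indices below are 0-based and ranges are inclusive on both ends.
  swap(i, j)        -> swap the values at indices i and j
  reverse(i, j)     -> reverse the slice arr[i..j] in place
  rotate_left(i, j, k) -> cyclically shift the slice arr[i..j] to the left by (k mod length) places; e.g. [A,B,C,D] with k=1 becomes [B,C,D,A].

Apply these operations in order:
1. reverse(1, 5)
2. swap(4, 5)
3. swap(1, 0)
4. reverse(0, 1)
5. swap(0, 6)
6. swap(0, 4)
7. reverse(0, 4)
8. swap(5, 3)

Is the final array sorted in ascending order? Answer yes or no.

Answer: no

Derivation:
After 1 (reverse(1, 5)): [6, 4, 0, 3, 5, 2, 1]
After 2 (swap(4, 5)): [6, 4, 0, 3, 2, 5, 1]
After 3 (swap(1, 0)): [4, 6, 0, 3, 2, 5, 1]
After 4 (reverse(0, 1)): [6, 4, 0, 3, 2, 5, 1]
After 5 (swap(0, 6)): [1, 4, 0, 3, 2, 5, 6]
After 6 (swap(0, 4)): [2, 4, 0, 3, 1, 5, 6]
After 7 (reverse(0, 4)): [1, 3, 0, 4, 2, 5, 6]
After 8 (swap(5, 3)): [1, 3, 0, 5, 2, 4, 6]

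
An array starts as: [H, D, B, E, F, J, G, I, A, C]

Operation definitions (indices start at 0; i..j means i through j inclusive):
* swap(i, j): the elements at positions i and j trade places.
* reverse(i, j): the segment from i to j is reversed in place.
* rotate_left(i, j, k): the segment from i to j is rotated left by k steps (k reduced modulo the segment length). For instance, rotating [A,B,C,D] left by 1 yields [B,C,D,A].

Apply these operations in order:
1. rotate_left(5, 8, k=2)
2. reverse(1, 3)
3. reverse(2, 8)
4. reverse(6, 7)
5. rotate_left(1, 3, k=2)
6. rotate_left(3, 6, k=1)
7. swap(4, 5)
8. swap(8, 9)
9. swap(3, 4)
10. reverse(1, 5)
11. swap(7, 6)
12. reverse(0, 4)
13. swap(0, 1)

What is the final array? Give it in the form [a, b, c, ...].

After 1 (rotate_left(5, 8, k=2)): [H, D, B, E, F, I, A, J, G, C]
After 2 (reverse(1, 3)): [H, E, B, D, F, I, A, J, G, C]
After 3 (reverse(2, 8)): [H, E, G, J, A, I, F, D, B, C]
After 4 (reverse(6, 7)): [H, E, G, J, A, I, D, F, B, C]
After 5 (rotate_left(1, 3, k=2)): [H, J, E, G, A, I, D, F, B, C]
After 6 (rotate_left(3, 6, k=1)): [H, J, E, A, I, D, G, F, B, C]
After 7 (swap(4, 5)): [H, J, E, A, D, I, G, F, B, C]
After 8 (swap(8, 9)): [H, J, E, A, D, I, G, F, C, B]
After 9 (swap(3, 4)): [H, J, E, D, A, I, G, F, C, B]
After 10 (reverse(1, 5)): [H, I, A, D, E, J, G, F, C, B]
After 11 (swap(7, 6)): [H, I, A, D, E, J, F, G, C, B]
After 12 (reverse(0, 4)): [E, D, A, I, H, J, F, G, C, B]
After 13 (swap(0, 1)): [D, E, A, I, H, J, F, G, C, B]

Answer: [D, E, A, I, H, J, F, G, C, B]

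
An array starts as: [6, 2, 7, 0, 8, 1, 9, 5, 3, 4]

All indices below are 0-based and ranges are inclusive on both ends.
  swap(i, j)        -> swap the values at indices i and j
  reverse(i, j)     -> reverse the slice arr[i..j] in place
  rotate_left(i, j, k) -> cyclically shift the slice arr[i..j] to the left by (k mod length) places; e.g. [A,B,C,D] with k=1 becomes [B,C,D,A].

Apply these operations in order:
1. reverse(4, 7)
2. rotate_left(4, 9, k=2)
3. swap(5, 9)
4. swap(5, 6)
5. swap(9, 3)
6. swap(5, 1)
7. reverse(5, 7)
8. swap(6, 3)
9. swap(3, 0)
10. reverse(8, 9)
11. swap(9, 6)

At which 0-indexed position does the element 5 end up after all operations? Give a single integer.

After 1 (reverse(4, 7)): [6, 2, 7, 0, 5, 9, 1, 8, 3, 4]
After 2 (rotate_left(4, 9, k=2)): [6, 2, 7, 0, 1, 8, 3, 4, 5, 9]
After 3 (swap(5, 9)): [6, 2, 7, 0, 1, 9, 3, 4, 5, 8]
After 4 (swap(5, 6)): [6, 2, 7, 0, 1, 3, 9, 4, 5, 8]
After 5 (swap(9, 3)): [6, 2, 7, 8, 1, 3, 9, 4, 5, 0]
After 6 (swap(5, 1)): [6, 3, 7, 8, 1, 2, 9, 4, 5, 0]
After 7 (reverse(5, 7)): [6, 3, 7, 8, 1, 4, 9, 2, 5, 0]
After 8 (swap(6, 3)): [6, 3, 7, 9, 1, 4, 8, 2, 5, 0]
After 9 (swap(3, 0)): [9, 3, 7, 6, 1, 4, 8, 2, 5, 0]
After 10 (reverse(8, 9)): [9, 3, 7, 6, 1, 4, 8, 2, 0, 5]
After 11 (swap(9, 6)): [9, 3, 7, 6, 1, 4, 5, 2, 0, 8]

Answer: 6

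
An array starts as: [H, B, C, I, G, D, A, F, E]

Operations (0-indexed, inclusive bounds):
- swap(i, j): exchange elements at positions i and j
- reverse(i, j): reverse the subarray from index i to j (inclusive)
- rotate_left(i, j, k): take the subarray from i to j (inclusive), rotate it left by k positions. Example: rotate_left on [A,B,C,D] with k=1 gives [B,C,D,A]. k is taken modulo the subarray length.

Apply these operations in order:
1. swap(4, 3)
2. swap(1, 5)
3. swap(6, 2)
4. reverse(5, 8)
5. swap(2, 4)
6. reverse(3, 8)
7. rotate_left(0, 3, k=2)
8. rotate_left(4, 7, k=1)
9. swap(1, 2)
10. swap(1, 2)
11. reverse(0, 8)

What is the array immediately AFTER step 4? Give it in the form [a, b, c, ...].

Answer: [H, D, A, G, I, E, F, C, B]

Derivation:
After 1 (swap(4, 3)): [H, B, C, G, I, D, A, F, E]
After 2 (swap(1, 5)): [H, D, C, G, I, B, A, F, E]
After 3 (swap(6, 2)): [H, D, A, G, I, B, C, F, E]
After 4 (reverse(5, 8)): [H, D, A, G, I, E, F, C, B]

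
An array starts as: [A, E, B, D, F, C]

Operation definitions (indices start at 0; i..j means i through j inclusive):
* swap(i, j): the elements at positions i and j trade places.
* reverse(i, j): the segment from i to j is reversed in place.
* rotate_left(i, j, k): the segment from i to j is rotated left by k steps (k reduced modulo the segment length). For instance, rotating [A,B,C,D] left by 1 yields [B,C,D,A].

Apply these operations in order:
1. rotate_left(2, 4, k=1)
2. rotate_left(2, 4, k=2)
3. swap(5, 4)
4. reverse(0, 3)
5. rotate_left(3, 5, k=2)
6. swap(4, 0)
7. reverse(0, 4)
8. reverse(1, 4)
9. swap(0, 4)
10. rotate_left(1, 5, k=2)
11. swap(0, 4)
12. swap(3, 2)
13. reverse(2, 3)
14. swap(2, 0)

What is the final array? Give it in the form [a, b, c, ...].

Answer: [D, E, A, C, F, B]

Derivation:
After 1 (rotate_left(2, 4, k=1)): [A, E, D, F, B, C]
After 2 (rotate_left(2, 4, k=2)): [A, E, B, D, F, C]
After 3 (swap(5, 4)): [A, E, B, D, C, F]
After 4 (reverse(0, 3)): [D, B, E, A, C, F]
After 5 (rotate_left(3, 5, k=2)): [D, B, E, F, A, C]
After 6 (swap(4, 0)): [A, B, E, F, D, C]
After 7 (reverse(0, 4)): [D, F, E, B, A, C]
After 8 (reverse(1, 4)): [D, A, B, E, F, C]
After 9 (swap(0, 4)): [F, A, B, E, D, C]
After 10 (rotate_left(1, 5, k=2)): [F, E, D, C, A, B]
After 11 (swap(0, 4)): [A, E, D, C, F, B]
After 12 (swap(3, 2)): [A, E, C, D, F, B]
After 13 (reverse(2, 3)): [A, E, D, C, F, B]
After 14 (swap(2, 0)): [D, E, A, C, F, B]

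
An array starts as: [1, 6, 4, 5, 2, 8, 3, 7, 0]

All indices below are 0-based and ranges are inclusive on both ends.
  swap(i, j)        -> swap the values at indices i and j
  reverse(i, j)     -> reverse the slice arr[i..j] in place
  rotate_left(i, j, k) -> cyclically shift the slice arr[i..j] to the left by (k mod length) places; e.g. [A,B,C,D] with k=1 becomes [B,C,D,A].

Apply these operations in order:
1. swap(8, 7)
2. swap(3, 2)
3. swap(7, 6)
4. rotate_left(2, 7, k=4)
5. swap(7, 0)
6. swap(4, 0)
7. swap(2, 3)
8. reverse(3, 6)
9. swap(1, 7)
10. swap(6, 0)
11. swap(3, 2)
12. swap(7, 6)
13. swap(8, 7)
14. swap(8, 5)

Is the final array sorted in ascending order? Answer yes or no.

After 1 (swap(8, 7)): [1, 6, 4, 5, 2, 8, 3, 0, 7]
After 2 (swap(3, 2)): [1, 6, 5, 4, 2, 8, 3, 0, 7]
After 3 (swap(7, 6)): [1, 6, 5, 4, 2, 8, 0, 3, 7]
After 4 (rotate_left(2, 7, k=4)): [1, 6, 0, 3, 5, 4, 2, 8, 7]
After 5 (swap(7, 0)): [8, 6, 0, 3, 5, 4, 2, 1, 7]
After 6 (swap(4, 0)): [5, 6, 0, 3, 8, 4, 2, 1, 7]
After 7 (swap(2, 3)): [5, 6, 3, 0, 8, 4, 2, 1, 7]
After 8 (reverse(3, 6)): [5, 6, 3, 2, 4, 8, 0, 1, 7]
After 9 (swap(1, 7)): [5, 1, 3, 2, 4, 8, 0, 6, 7]
After 10 (swap(6, 0)): [0, 1, 3, 2, 4, 8, 5, 6, 7]
After 11 (swap(3, 2)): [0, 1, 2, 3, 4, 8, 5, 6, 7]
After 12 (swap(7, 6)): [0, 1, 2, 3, 4, 8, 6, 5, 7]
After 13 (swap(8, 7)): [0, 1, 2, 3, 4, 8, 6, 7, 5]
After 14 (swap(8, 5)): [0, 1, 2, 3, 4, 5, 6, 7, 8]

Answer: yes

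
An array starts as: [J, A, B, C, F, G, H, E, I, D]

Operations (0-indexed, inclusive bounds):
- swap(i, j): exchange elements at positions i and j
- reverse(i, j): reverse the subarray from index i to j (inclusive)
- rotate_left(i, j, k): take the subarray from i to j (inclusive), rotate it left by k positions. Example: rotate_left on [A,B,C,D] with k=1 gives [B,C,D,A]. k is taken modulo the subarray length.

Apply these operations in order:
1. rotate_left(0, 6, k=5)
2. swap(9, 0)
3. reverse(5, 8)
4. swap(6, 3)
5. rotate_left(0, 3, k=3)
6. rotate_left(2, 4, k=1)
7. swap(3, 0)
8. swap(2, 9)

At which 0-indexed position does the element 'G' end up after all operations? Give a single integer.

After 1 (rotate_left(0, 6, k=5)): [G, H, J, A, B, C, F, E, I, D]
After 2 (swap(9, 0)): [D, H, J, A, B, C, F, E, I, G]
After 3 (reverse(5, 8)): [D, H, J, A, B, I, E, F, C, G]
After 4 (swap(6, 3)): [D, H, J, E, B, I, A, F, C, G]
After 5 (rotate_left(0, 3, k=3)): [E, D, H, J, B, I, A, F, C, G]
After 6 (rotate_left(2, 4, k=1)): [E, D, J, B, H, I, A, F, C, G]
After 7 (swap(3, 0)): [B, D, J, E, H, I, A, F, C, G]
After 8 (swap(2, 9)): [B, D, G, E, H, I, A, F, C, J]

Answer: 2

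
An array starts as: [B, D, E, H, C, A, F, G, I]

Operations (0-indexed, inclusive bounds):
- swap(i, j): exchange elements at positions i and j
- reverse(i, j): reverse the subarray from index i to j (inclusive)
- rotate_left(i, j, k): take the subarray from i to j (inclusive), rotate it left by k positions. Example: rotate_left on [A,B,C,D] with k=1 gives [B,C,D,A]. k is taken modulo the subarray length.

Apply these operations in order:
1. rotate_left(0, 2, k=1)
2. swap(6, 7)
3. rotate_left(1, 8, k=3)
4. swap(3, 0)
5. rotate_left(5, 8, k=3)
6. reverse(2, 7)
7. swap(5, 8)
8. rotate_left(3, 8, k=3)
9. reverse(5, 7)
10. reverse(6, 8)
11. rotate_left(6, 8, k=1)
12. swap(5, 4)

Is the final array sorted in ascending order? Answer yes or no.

After 1 (rotate_left(0, 2, k=1)): [D, E, B, H, C, A, F, G, I]
After 2 (swap(6, 7)): [D, E, B, H, C, A, G, F, I]
After 3 (rotate_left(1, 8, k=3)): [D, C, A, G, F, I, E, B, H]
After 4 (swap(3, 0)): [G, C, A, D, F, I, E, B, H]
After 5 (rotate_left(5, 8, k=3)): [G, C, A, D, F, H, I, E, B]
After 6 (reverse(2, 7)): [G, C, E, I, H, F, D, A, B]
After 7 (swap(5, 8)): [G, C, E, I, H, B, D, A, F]
After 8 (rotate_left(3, 8, k=3)): [G, C, E, D, A, F, I, H, B]
After 9 (reverse(5, 7)): [G, C, E, D, A, H, I, F, B]
After 10 (reverse(6, 8)): [G, C, E, D, A, H, B, F, I]
After 11 (rotate_left(6, 8, k=1)): [G, C, E, D, A, H, F, I, B]
After 12 (swap(5, 4)): [G, C, E, D, H, A, F, I, B]

Answer: no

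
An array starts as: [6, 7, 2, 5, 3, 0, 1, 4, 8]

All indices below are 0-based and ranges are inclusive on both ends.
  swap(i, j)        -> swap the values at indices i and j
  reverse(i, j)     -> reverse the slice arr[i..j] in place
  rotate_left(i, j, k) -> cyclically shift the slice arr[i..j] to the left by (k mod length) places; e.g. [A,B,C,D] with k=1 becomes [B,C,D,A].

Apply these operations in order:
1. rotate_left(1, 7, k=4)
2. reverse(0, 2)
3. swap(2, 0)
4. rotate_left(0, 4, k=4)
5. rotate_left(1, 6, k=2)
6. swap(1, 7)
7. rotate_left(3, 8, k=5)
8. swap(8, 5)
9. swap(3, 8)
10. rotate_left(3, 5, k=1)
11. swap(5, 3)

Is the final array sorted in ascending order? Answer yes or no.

Answer: no

Derivation:
After 1 (rotate_left(1, 7, k=4)): [6, 0, 1, 4, 7, 2, 5, 3, 8]
After 2 (reverse(0, 2)): [1, 0, 6, 4, 7, 2, 5, 3, 8]
After 3 (swap(2, 0)): [6, 0, 1, 4, 7, 2, 5, 3, 8]
After 4 (rotate_left(0, 4, k=4)): [7, 6, 0, 1, 4, 2, 5, 3, 8]
After 5 (rotate_left(1, 6, k=2)): [7, 1, 4, 2, 5, 6, 0, 3, 8]
After 6 (swap(1, 7)): [7, 3, 4, 2, 5, 6, 0, 1, 8]
After 7 (rotate_left(3, 8, k=5)): [7, 3, 4, 8, 2, 5, 6, 0, 1]
After 8 (swap(8, 5)): [7, 3, 4, 8, 2, 1, 6, 0, 5]
After 9 (swap(3, 8)): [7, 3, 4, 5, 2, 1, 6, 0, 8]
After 10 (rotate_left(3, 5, k=1)): [7, 3, 4, 2, 1, 5, 6, 0, 8]
After 11 (swap(5, 3)): [7, 3, 4, 5, 1, 2, 6, 0, 8]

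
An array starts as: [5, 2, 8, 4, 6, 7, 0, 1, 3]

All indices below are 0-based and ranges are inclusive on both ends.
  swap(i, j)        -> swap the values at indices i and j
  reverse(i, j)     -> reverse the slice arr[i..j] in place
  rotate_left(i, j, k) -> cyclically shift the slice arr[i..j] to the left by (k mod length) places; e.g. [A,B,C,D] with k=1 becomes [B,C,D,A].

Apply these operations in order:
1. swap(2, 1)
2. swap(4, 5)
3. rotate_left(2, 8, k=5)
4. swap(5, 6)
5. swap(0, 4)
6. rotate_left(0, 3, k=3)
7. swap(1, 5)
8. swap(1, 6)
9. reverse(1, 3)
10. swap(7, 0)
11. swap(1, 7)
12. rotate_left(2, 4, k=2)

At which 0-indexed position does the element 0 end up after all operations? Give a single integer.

Answer: 8

Derivation:
After 1 (swap(2, 1)): [5, 8, 2, 4, 6, 7, 0, 1, 3]
After 2 (swap(4, 5)): [5, 8, 2, 4, 7, 6, 0, 1, 3]
After 3 (rotate_left(2, 8, k=5)): [5, 8, 1, 3, 2, 4, 7, 6, 0]
After 4 (swap(5, 6)): [5, 8, 1, 3, 2, 7, 4, 6, 0]
After 5 (swap(0, 4)): [2, 8, 1, 3, 5, 7, 4, 6, 0]
After 6 (rotate_left(0, 3, k=3)): [3, 2, 8, 1, 5, 7, 4, 6, 0]
After 7 (swap(1, 5)): [3, 7, 8, 1, 5, 2, 4, 6, 0]
After 8 (swap(1, 6)): [3, 4, 8, 1, 5, 2, 7, 6, 0]
After 9 (reverse(1, 3)): [3, 1, 8, 4, 5, 2, 7, 6, 0]
After 10 (swap(7, 0)): [6, 1, 8, 4, 5, 2, 7, 3, 0]
After 11 (swap(1, 7)): [6, 3, 8, 4, 5, 2, 7, 1, 0]
After 12 (rotate_left(2, 4, k=2)): [6, 3, 5, 8, 4, 2, 7, 1, 0]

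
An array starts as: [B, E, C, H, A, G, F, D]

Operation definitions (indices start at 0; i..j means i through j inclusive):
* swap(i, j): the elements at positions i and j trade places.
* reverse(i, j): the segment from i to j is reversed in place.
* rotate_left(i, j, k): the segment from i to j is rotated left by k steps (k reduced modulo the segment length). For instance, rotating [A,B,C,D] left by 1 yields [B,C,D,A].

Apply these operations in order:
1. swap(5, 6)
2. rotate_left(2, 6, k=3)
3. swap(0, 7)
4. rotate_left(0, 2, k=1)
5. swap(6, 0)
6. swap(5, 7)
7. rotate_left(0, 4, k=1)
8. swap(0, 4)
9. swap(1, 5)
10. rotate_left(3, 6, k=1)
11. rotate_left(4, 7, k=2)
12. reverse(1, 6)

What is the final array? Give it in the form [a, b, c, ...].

Answer: [A, D, H, C, F, G, B, E]

Derivation:
After 1 (swap(5, 6)): [B, E, C, H, A, F, G, D]
After 2 (rotate_left(2, 6, k=3)): [B, E, F, G, C, H, A, D]
After 3 (swap(0, 7)): [D, E, F, G, C, H, A, B]
After 4 (rotate_left(0, 2, k=1)): [E, F, D, G, C, H, A, B]
After 5 (swap(6, 0)): [A, F, D, G, C, H, E, B]
After 6 (swap(5, 7)): [A, F, D, G, C, B, E, H]
After 7 (rotate_left(0, 4, k=1)): [F, D, G, C, A, B, E, H]
After 8 (swap(0, 4)): [A, D, G, C, F, B, E, H]
After 9 (swap(1, 5)): [A, B, G, C, F, D, E, H]
After 10 (rotate_left(3, 6, k=1)): [A, B, G, F, D, E, C, H]
After 11 (rotate_left(4, 7, k=2)): [A, B, G, F, C, H, D, E]
After 12 (reverse(1, 6)): [A, D, H, C, F, G, B, E]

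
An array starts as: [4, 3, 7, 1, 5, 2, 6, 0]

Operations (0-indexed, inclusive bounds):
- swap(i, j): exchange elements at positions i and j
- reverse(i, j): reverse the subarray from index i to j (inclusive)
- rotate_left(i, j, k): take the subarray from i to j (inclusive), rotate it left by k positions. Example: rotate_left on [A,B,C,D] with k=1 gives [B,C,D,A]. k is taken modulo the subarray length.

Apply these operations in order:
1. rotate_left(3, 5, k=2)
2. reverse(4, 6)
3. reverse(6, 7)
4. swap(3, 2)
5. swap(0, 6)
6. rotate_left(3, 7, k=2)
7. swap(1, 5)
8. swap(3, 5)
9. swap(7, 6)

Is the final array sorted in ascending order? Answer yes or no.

After 1 (rotate_left(3, 5, k=2)): [4, 3, 7, 2, 1, 5, 6, 0]
After 2 (reverse(4, 6)): [4, 3, 7, 2, 6, 5, 1, 0]
After 3 (reverse(6, 7)): [4, 3, 7, 2, 6, 5, 0, 1]
After 4 (swap(3, 2)): [4, 3, 2, 7, 6, 5, 0, 1]
After 5 (swap(0, 6)): [0, 3, 2, 7, 6, 5, 4, 1]
After 6 (rotate_left(3, 7, k=2)): [0, 3, 2, 5, 4, 1, 7, 6]
After 7 (swap(1, 5)): [0, 1, 2, 5, 4, 3, 7, 6]
After 8 (swap(3, 5)): [0, 1, 2, 3, 4, 5, 7, 6]
After 9 (swap(7, 6)): [0, 1, 2, 3, 4, 5, 6, 7]

Answer: yes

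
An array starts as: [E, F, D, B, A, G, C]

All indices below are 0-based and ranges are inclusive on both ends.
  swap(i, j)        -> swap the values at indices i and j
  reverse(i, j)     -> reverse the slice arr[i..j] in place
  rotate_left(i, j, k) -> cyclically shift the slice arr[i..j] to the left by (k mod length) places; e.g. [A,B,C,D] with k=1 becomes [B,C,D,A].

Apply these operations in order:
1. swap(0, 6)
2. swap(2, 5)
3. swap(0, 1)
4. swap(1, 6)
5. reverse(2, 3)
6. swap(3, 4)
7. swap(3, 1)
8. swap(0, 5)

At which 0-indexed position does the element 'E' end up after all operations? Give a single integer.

After 1 (swap(0, 6)): [C, F, D, B, A, G, E]
After 2 (swap(2, 5)): [C, F, G, B, A, D, E]
After 3 (swap(0, 1)): [F, C, G, B, A, D, E]
After 4 (swap(1, 6)): [F, E, G, B, A, D, C]
After 5 (reverse(2, 3)): [F, E, B, G, A, D, C]
After 6 (swap(3, 4)): [F, E, B, A, G, D, C]
After 7 (swap(3, 1)): [F, A, B, E, G, D, C]
After 8 (swap(0, 5)): [D, A, B, E, G, F, C]

Answer: 3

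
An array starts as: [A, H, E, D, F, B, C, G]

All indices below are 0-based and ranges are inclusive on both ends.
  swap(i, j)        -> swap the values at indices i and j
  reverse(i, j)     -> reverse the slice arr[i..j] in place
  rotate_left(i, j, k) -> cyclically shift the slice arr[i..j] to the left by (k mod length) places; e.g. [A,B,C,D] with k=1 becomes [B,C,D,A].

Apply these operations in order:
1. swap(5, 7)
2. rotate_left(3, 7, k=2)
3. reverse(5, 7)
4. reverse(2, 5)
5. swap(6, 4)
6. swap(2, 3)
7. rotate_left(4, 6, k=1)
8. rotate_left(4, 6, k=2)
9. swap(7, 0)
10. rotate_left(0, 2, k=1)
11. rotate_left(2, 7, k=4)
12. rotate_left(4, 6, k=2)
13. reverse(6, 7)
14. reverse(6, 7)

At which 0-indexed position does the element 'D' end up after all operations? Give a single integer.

After 1 (swap(5, 7)): [A, H, E, D, F, G, C, B]
After 2 (rotate_left(3, 7, k=2)): [A, H, E, G, C, B, D, F]
After 3 (reverse(5, 7)): [A, H, E, G, C, F, D, B]
After 4 (reverse(2, 5)): [A, H, F, C, G, E, D, B]
After 5 (swap(6, 4)): [A, H, F, C, D, E, G, B]
After 6 (swap(2, 3)): [A, H, C, F, D, E, G, B]
After 7 (rotate_left(4, 6, k=1)): [A, H, C, F, E, G, D, B]
After 8 (rotate_left(4, 6, k=2)): [A, H, C, F, D, E, G, B]
After 9 (swap(7, 0)): [B, H, C, F, D, E, G, A]
After 10 (rotate_left(0, 2, k=1)): [H, C, B, F, D, E, G, A]
After 11 (rotate_left(2, 7, k=4)): [H, C, G, A, B, F, D, E]
After 12 (rotate_left(4, 6, k=2)): [H, C, G, A, D, B, F, E]
After 13 (reverse(6, 7)): [H, C, G, A, D, B, E, F]
After 14 (reverse(6, 7)): [H, C, G, A, D, B, F, E]

Answer: 4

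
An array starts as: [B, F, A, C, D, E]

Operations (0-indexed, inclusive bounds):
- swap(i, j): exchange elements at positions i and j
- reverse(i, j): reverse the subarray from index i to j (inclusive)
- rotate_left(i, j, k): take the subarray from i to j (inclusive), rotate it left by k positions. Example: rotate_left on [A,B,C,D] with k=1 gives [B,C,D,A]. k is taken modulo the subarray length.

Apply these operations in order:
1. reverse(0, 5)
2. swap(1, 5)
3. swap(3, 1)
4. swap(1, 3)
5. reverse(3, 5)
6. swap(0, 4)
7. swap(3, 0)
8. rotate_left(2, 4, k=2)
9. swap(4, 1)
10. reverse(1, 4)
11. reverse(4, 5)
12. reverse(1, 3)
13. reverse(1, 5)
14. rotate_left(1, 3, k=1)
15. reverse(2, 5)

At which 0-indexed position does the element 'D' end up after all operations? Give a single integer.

Answer: 0

Derivation:
After 1 (reverse(0, 5)): [E, D, C, A, F, B]
After 2 (swap(1, 5)): [E, B, C, A, F, D]
After 3 (swap(3, 1)): [E, A, C, B, F, D]
After 4 (swap(1, 3)): [E, B, C, A, F, D]
After 5 (reverse(3, 5)): [E, B, C, D, F, A]
After 6 (swap(0, 4)): [F, B, C, D, E, A]
After 7 (swap(3, 0)): [D, B, C, F, E, A]
After 8 (rotate_left(2, 4, k=2)): [D, B, E, C, F, A]
After 9 (swap(4, 1)): [D, F, E, C, B, A]
After 10 (reverse(1, 4)): [D, B, C, E, F, A]
After 11 (reverse(4, 5)): [D, B, C, E, A, F]
After 12 (reverse(1, 3)): [D, E, C, B, A, F]
After 13 (reverse(1, 5)): [D, F, A, B, C, E]
After 14 (rotate_left(1, 3, k=1)): [D, A, B, F, C, E]
After 15 (reverse(2, 5)): [D, A, E, C, F, B]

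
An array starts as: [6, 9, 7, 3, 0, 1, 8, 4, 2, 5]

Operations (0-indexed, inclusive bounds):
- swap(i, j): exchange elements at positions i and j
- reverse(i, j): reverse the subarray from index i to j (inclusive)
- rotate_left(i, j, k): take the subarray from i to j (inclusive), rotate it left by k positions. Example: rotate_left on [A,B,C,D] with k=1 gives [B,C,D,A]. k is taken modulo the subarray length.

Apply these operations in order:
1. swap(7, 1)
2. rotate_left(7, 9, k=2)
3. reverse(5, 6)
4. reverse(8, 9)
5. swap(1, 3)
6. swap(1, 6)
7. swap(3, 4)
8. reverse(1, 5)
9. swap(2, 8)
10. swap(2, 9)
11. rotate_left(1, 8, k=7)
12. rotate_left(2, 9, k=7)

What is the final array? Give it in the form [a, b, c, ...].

Answer: [6, 4, 2, 8, 9, 0, 7, 1, 3, 5]

Derivation:
After 1 (swap(7, 1)): [6, 4, 7, 3, 0, 1, 8, 9, 2, 5]
After 2 (rotate_left(7, 9, k=2)): [6, 4, 7, 3, 0, 1, 8, 5, 9, 2]
After 3 (reverse(5, 6)): [6, 4, 7, 3, 0, 8, 1, 5, 9, 2]
After 4 (reverse(8, 9)): [6, 4, 7, 3, 0, 8, 1, 5, 2, 9]
After 5 (swap(1, 3)): [6, 3, 7, 4, 0, 8, 1, 5, 2, 9]
After 6 (swap(1, 6)): [6, 1, 7, 4, 0, 8, 3, 5, 2, 9]
After 7 (swap(3, 4)): [6, 1, 7, 0, 4, 8, 3, 5, 2, 9]
After 8 (reverse(1, 5)): [6, 8, 4, 0, 7, 1, 3, 5, 2, 9]
After 9 (swap(2, 8)): [6, 8, 2, 0, 7, 1, 3, 5, 4, 9]
After 10 (swap(2, 9)): [6, 8, 9, 0, 7, 1, 3, 5, 4, 2]
After 11 (rotate_left(1, 8, k=7)): [6, 4, 8, 9, 0, 7, 1, 3, 5, 2]
After 12 (rotate_left(2, 9, k=7)): [6, 4, 2, 8, 9, 0, 7, 1, 3, 5]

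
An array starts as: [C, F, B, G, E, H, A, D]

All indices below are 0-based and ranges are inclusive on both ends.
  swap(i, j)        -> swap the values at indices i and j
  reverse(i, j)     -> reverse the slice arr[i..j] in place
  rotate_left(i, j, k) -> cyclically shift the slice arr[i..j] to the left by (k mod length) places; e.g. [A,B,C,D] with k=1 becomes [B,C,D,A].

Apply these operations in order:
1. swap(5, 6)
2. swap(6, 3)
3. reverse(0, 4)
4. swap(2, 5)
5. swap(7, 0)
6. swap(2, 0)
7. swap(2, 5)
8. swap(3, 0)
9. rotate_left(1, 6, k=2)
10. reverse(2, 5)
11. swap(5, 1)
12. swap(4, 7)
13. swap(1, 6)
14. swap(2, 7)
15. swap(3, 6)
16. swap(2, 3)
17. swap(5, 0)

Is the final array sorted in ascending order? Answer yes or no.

After 1 (swap(5, 6)): [C, F, B, G, E, A, H, D]
After 2 (swap(6, 3)): [C, F, B, H, E, A, G, D]
After 3 (reverse(0, 4)): [E, H, B, F, C, A, G, D]
After 4 (swap(2, 5)): [E, H, A, F, C, B, G, D]
After 5 (swap(7, 0)): [D, H, A, F, C, B, G, E]
After 6 (swap(2, 0)): [A, H, D, F, C, B, G, E]
After 7 (swap(2, 5)): [A, H, B, F, C, D, G, E]
After 8 (swap(3, 0)): [F, H, B, A, C, D, G, E]
After 9 (rotate_left(1, 6, k=2)): [F, A, C, D, G, H, B, E]
After 10 (reverse(2, 5)): [F, A, H, G, D, C, B, E]
After 11 (swap(5, 1)): [F, C, H, G, D, A, B, E]
After 12 (swap(4, 7)): [F, C, H, G, E, A, B, D]
After 13 (swap(1, 6)): [F, B, H, G, E, A, C, D]
After 14 (swap(2, 7)): [F, B, D, G, E, A, C, H]
After 15 (swap(3, 6)): [F, B, D, C, E, A, G, H]
After 16 (swap(2, 3)): [F, B, C, D, E, A, G, H]
After 17 (swap(5, 0)): [A, B, C, D, E, F, G, H]

Answer: yes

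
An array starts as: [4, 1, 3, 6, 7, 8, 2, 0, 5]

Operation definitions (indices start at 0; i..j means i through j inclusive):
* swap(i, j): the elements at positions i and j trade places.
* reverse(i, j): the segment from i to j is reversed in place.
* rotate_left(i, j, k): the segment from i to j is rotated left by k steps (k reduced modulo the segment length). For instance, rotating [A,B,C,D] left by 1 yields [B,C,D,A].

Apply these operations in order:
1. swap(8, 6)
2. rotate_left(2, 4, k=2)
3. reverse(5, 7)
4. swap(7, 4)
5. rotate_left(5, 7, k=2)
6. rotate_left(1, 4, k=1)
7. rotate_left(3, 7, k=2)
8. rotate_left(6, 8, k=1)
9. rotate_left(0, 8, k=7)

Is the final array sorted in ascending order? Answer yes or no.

Answer: no

Derivation:
After 1 (swap(8, 6)): [4, 1, 3, 6, 7, 8, 5, 0, 2]
After 2 (rotate_left(2, 4, k=2)): [4, 1, 7, 3, 6, 8, 5, 0, 2]
After 3 (reverse(5, 7)): [4, 1, 7, 3, 6, 0, 5, 8, 2]
After 4 (swap(7, 4)): [4, 1, 7, 3, 8, 0, 5, 6, 2]
After 5 (rotate_left(5, 7, k=2)): [4, 1, 7, 3, 8, 6, 0, 5, 2]
After 6 (rotate_left(1, 4, k=1)): [4, 7, 3, 8, 1, 6, 0, 5, 2]
After 7 (rotate_left(3, 7, k=2)): [4, 7, 3, 6, 0, 5, 8, 1, 2]
After 8 (rotate_left(6, 8, k=1)): [4, 7, 3, 6, 0, 5, 1, 2, 8]
After 9 (rotate_left(0, 8, k=7)): [2, 8, 4, 7, 3, 6, 0, 5, 1]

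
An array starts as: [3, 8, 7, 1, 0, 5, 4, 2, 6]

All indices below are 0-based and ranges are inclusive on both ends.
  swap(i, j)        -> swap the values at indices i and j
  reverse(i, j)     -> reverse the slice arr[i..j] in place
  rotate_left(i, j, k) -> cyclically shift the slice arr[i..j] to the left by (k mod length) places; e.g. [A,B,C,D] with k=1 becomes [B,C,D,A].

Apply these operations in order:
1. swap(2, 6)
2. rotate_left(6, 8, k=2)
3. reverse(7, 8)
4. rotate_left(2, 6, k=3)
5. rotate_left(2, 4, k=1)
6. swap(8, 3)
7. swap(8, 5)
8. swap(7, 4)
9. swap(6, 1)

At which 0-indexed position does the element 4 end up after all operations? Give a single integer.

Answer: 5

Derivation:
After 1 (swap(2, 6)): [3, 8, 4, 1, 0, 5, 7, 2, 6]
After 2 (rotate_left(6, 8, k=2)): [3, 8, 4, 1, 0, 5, 6, 7, 2]
After 3 (reverse(7, 8)): [3, 8, 4, 1, 0, 5, 6, 2, 7]
After 4 (rotate_left(2, 6, k=3)): [3, 8, 5, 6, 4, 1, 0, 2, 7]
After 5 (rotate_left(2, 4, k=1)): [3, 8, 6, 4, 5, 1, 0, 2, 7]
After 6 (swap(8, 3)): [3, 8, 6, 7, 5, 1, 0, 2, 4]
After 7 (swap(8, 5)): [3, 8, 6, 7, 5, 4, 0, 2, 1]
After 8 (swap(7, 4)): [3, 8, 6, 7, 2, 4, 0, 5, 1]
After 9 (swap(6, 1)): [3, 0, 6, 7, 2, 4, 8, 5, 1]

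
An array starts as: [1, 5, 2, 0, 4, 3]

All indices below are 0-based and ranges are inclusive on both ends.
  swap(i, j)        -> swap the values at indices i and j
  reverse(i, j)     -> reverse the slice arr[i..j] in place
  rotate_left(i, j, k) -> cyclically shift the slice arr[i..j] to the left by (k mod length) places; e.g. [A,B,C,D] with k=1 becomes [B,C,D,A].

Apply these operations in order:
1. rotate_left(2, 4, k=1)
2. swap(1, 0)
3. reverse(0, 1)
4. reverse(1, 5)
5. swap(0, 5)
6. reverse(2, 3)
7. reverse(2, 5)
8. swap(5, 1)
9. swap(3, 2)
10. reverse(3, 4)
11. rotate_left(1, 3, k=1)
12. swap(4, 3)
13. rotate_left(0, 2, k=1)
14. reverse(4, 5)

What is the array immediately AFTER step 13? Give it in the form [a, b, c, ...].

Answer: [0, 2, 5, 1, 4, 3]

Derivation:
After 1 (rotate_left(2, 4, k=1)): [1, 5, 0, 4, 2, 3]
After 2 (swap(1, 0)): [5, 1, 0, 4, 2, 3]
After 3 (reverse(0, 1)): [1, 5, 0, 4, 2, 3]
After 4 (reverse(1, 5)): [1, 3, 2, 4, 0, 5]
After 5 (swap(0, 5)): [5, 3, 2, 4, 0, 1]
After 6 (reverse(2, 3)): [5, 3, 4, 2, 0, 1]
After 7 (reverse(2, 5)): [5, 3, 1, 0, 2, 4]
After 8 (swap(5, 1)): [5, 4, 1, 0, 2, 3]
After 9 (swap(3, 2)): [5, 4, 0, 1, 2, 3]
After 10 (reverse(3, 4)): [5, 4, 0, 2, 1, 3]
After 11 (rotate_left(1, 3, k=1)): [5, 0, 2, 4, 1, 3]
After 12 (swap(4, 3)): [5, 0, 2, 1, 4, 3]
After 13 (rotate_left(0, 2, k=1)): [0, 2, 5, 1, 4, 3]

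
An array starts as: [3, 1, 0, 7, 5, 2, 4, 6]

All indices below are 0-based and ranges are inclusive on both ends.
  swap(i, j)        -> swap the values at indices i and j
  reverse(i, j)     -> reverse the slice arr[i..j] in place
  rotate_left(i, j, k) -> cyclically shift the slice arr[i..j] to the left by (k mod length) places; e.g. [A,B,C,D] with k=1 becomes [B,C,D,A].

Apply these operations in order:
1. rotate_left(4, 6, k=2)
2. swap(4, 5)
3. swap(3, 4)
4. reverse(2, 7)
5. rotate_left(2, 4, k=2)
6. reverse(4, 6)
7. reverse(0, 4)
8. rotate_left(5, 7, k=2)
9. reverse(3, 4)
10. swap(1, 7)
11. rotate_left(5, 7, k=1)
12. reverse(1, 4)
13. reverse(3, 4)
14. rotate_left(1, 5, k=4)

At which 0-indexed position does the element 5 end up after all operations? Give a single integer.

Answer: 0

Derivation:
After 1 (rotate_left(4, 6, k=2)): [3, 1, 0, 7, 4, 5, 2, 6]
After 2 (swap(4, 5)): [3, 1, 0, 7, 5, 4, 2, 6]
After 3 (swap(3, 4)): [3, 1, 0, 5, 7, 4, 2, 6]
After 4 (reverse(2, 7)): [3, 1, 6, 2, 4, 7, 5, 0]
After 5 (rotate_left(2, 4, k=2)): [3, 1, 4, 6, 2, 7, 5, 0]
After 6 (reverse(4, 6)): [3, 1, 4, 6, 5, 7, 2, 0]
After 7 (reverse(0, 4)): [5, 6, 4, 1, 3, 7, 2, 0]
After 8 (rotate_left(5, 7, k=2)): [5, 6, 4, 1, 3, 0, 7, 2]
After 9 (reverse(3, 4)): [5, 6, 4, 3, 1, 0, 7, 2]
After 10 (swap(1, 7)): [5, 2, 4, 3, 1, 0, 7, 6]
After 11 (rotate_left(5, 7, k=1)): [5, 2, 4, 3, 1, 7, 6, 0]
After 12 (reverse(1, 4)): [5, 1, 3, 4, 2, 7, 6, 0]
After 13 (reverse(3, 4)): [5, 1, 3, 2, 4, 7, 6, 0]
After 14 (rotate_left(1, 5, k=4)): [5, 7, 1, 3, 2, 4, 6, 0]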